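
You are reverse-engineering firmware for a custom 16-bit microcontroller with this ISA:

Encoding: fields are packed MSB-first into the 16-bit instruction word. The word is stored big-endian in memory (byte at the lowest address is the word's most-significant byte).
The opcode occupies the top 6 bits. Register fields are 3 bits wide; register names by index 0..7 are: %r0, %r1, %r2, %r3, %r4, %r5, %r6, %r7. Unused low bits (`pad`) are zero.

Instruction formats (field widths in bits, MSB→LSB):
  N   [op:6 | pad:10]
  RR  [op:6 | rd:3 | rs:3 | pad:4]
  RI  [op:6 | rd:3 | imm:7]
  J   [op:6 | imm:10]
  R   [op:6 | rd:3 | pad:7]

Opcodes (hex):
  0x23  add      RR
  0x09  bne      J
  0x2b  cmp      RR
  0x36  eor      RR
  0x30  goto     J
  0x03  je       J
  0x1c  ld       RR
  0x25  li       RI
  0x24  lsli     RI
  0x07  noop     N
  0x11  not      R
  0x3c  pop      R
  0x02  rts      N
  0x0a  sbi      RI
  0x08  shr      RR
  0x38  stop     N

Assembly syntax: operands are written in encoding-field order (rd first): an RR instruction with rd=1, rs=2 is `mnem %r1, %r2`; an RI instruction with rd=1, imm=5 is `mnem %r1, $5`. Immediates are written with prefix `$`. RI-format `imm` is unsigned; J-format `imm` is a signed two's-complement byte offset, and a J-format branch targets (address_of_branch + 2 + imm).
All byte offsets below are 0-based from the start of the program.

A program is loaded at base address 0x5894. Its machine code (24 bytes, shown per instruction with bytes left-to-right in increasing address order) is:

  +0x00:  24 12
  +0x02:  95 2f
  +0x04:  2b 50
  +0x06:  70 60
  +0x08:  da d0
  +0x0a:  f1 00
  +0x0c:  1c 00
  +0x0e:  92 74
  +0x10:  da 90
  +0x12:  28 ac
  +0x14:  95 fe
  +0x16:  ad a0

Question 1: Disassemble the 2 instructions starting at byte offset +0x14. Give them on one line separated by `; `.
off 0x14: read 95 fe as big → 0x95fe
  op=0x95fe>>10=0x25 ⇒ li (RI)
  [9:7] rd=3 = %r3
  [6:0] imm=126 = $126
off 0x16: read ad a0 as big → 0xada0
  op=0xada0>>10=0x2b ⇒ cmp (RR)
  [9:7] rd=3 = %r3
  [6:4] rs=2 = %r2

li %r3, $126; cmp %r3, %r2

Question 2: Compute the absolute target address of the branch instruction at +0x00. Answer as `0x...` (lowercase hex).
0x58a8

@+00  big-endian(24 12) = 0x2412
  op=0x2412>>10=0x9 ⇒ bne (J)
  imm@[9:0]=0x12 ⇒ $18
  target = base 0x5894 + off 0x00 + 2 + imm 18 = 0x58a8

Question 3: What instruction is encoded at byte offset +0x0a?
pop %r2

@+0a  big-endian(f1 00) = 0xf100
  opcode bits[15:10]=0x3c: pop/R
  rd@[9:7]=0x2 ⇒ %r2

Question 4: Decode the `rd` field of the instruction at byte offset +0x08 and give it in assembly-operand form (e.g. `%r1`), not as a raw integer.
%r5

+0x08: da d0 ⇒ word 0xdad0 (big)
  op=0xdad0>>10=0x36 ⇒ eor (RR)
  rd@[9:7]=0x5 ⇒ %r5
  rs@[6:4]=0x5 ⇒ %r5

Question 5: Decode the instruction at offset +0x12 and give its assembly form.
+0x12: 28 ac ⇒ word 0x28ac (big)
  opcode bits[15:10]=0xa: sbi/RI
  [9:7] rd=1 = %r1
  [6:0] imm=44 = $44

sbi %r1, $44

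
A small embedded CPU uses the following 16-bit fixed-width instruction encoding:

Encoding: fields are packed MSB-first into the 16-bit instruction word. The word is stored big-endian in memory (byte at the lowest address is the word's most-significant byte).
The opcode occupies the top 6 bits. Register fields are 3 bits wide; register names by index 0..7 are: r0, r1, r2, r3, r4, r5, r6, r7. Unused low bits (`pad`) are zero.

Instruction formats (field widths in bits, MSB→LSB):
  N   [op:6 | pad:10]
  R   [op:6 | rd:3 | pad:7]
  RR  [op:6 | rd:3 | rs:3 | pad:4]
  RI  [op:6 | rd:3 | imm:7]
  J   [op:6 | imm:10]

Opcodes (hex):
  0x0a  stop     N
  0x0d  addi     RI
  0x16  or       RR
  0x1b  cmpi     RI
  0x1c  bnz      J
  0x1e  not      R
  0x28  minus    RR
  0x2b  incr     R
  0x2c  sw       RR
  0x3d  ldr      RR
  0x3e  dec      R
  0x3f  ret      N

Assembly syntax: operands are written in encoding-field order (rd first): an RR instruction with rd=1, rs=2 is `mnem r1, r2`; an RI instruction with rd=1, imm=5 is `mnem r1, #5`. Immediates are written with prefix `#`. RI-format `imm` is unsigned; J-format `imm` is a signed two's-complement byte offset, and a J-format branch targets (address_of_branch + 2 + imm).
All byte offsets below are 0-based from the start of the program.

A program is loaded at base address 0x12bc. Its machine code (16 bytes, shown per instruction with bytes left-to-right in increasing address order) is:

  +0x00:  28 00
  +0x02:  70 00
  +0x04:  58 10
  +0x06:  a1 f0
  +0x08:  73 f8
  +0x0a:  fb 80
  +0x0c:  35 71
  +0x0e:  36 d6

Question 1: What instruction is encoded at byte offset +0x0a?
dec r7

[0a] fb 80 → 0xfb80
  top 6b → 0x3e → dec [R]
  rd@[9:7]=0x7 ⇒ r7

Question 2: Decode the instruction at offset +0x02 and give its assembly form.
off 0x02: read 70 00 as big → 0x7000
  opcode bits[15:10]=0x1c: bnz/J
  imm@[9:0]=0x0 ⇒ #0

bnz #0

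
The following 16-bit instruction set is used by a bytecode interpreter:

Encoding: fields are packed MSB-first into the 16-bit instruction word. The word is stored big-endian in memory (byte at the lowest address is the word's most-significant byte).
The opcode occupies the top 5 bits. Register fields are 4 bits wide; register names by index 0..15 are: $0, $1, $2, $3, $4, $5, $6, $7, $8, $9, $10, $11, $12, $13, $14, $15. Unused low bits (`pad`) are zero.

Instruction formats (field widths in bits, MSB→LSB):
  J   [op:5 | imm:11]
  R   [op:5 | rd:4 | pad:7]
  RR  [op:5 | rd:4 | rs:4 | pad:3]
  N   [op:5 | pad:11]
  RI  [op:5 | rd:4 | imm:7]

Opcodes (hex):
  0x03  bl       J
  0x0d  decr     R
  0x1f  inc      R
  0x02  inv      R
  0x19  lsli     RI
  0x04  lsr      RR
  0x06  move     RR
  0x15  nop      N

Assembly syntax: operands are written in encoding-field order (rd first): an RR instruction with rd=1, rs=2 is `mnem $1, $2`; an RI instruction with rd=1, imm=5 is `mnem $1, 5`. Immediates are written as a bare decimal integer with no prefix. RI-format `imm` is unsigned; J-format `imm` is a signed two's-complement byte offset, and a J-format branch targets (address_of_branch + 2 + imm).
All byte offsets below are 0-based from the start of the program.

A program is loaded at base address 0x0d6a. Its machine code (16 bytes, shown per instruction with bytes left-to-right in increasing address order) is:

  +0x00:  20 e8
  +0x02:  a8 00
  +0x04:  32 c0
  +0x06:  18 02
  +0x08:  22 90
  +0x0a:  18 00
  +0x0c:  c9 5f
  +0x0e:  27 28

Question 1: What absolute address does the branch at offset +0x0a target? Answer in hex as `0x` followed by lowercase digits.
0x0d76

@+0a  big-endian(18 00) = 0x1800
  opcode bits[15:11]=0x3: bl/J
  imm: (w>>0)&0x7ff=0x0 → 0
  target = base 0x0d6a + off 0x0a + 2 + imm 0 = 0x0d76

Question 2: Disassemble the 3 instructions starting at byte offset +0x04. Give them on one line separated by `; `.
+0x04: 32 c0 ⇒ word 0x32c0 (big)
  opcode bits[15:11]=0x6: move/RR
  rd: (w>>7)&0xf=0x5 → $5
  rs: (w>>3)&0xf=0x8 → $8
+0x06: 18 02 ⇒ word 0x1802 (big)
  opcode bits[15:11]=0x3: bl/J
  imm: (w>>0)&0x7ff=0x2 → 2
+0x08: 22 90 ⇒ word 0x2290 (big)
  opcode bits[15:11]=0x4: lsr/RR
  rd: (w>>7)&0xf=0x5 → $5
  rs: (w>>3)&0xf=0x2 → $2

move $5, $8; bl 2; lsr $5, $2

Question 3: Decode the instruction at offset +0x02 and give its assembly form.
[02] a8 00 → 0xa800
  top 5b → 0x15 → nop [N]

nop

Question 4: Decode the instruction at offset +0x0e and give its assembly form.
+0x0e: 27 28 ⇒ word 0x2728 (big)
  top 5b → 0x4 → lsr [RR]
  rd: (w>>7)&0xf=0xe → $14
  rs: (w>>3)&0xf=0x5 → $5

lsr $14, $5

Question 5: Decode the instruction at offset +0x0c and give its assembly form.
lsli $2, 95

+0x0c: c9 5f ⇒ word 0xc95f (big)
  top 5b → 0x19 → lsli [RI]
  [10:7] rd=2 = $2
  [6:0] imm=95 = 95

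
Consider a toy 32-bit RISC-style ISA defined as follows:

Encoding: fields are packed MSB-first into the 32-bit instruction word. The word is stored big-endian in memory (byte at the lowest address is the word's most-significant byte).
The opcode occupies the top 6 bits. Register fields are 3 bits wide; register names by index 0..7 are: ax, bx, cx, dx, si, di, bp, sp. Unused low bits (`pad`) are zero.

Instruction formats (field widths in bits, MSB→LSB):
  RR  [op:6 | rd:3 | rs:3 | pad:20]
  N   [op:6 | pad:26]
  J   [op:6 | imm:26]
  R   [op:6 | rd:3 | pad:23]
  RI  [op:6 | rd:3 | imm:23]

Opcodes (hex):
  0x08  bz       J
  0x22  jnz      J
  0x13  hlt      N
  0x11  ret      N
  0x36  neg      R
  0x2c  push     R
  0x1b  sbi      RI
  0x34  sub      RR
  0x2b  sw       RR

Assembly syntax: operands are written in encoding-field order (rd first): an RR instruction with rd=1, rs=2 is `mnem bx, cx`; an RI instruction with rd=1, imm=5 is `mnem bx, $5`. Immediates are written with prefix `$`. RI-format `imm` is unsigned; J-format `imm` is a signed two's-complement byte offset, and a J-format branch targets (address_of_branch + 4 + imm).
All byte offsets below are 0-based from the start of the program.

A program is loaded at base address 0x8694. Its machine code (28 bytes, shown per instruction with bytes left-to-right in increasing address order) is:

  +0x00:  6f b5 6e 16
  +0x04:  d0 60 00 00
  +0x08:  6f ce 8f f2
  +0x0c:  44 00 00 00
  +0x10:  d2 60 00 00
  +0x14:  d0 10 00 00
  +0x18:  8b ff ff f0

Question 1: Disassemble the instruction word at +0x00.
sbi sp, $3501590

@+00  big-endian(6f b5 6e 16) = 0x6fb56e16
  top 6b → 0x1b → sbi [RI]
  rd: (w>>23)&0x7=0x7 → sp
  imm: (w>>0)&0x7fffff=0x356e16 → $3501590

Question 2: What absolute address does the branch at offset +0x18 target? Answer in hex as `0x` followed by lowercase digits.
0x86a0

+0x18: 8b ff ff f0 ⇒ word 0x8bfffff0 (big)
  top 6b → 0x22 → jnz [J]
  imm: (w>>0)&0x3ffffff=0x3fffff0 (s26→-16) → $-16
  target = base 0x8694 + off 0x18 + 4 + imm -16 = 0x86a0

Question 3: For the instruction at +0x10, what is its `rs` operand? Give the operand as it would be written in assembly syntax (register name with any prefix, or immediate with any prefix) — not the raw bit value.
+0x10: d2 60 00 00 ⇒ word 0xd2600000 (big)
  op=0xd2600000>>26=0x34 ⇒ sub (RR)
  [25:23] rd=4 = si
  [22:20] rs=6 = bp

bp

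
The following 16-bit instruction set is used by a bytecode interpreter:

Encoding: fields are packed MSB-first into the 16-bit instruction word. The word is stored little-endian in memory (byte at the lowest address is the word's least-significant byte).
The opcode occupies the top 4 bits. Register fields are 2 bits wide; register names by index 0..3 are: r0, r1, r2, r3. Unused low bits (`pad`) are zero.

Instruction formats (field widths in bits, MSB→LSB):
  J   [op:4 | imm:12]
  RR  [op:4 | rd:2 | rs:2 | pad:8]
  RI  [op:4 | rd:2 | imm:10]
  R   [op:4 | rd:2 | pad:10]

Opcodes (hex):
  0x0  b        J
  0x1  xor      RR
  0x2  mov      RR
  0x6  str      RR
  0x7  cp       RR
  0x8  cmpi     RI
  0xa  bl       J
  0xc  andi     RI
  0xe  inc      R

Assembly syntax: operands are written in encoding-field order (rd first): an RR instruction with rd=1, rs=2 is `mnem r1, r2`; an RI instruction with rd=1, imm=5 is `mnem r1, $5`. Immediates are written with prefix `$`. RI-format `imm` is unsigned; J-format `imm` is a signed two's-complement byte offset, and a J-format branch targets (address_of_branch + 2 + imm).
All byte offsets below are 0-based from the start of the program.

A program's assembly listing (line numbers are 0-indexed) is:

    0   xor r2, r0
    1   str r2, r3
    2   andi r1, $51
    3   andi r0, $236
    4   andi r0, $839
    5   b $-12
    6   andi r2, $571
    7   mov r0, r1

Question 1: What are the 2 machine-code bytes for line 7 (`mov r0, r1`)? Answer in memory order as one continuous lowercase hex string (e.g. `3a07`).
0021

L7: mov op=0x2:4|rd=0:2|rs=1:2|pad=0:8 ⇒ 0x2100 ⇒ little 00 21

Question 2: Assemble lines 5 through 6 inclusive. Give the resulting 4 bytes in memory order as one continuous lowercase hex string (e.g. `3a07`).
f40f3bca

5. b fields op=0x0:4|imm=-12:12 → word 0ff4h → f4 0f
6. andi fields op=0xc:4|rd=2:2|imm=571:10 → word ca3bh → 3b ca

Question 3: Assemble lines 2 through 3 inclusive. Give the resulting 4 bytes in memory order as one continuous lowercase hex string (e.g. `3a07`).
2. andi fields op=0xc:4|rd=1:2|imm=51:10 → word c433h → 33 c4
3. andi fields op=0xc:4|rd=0:2|imm=236:10 → word c0ech → ec c0

33c4ecc0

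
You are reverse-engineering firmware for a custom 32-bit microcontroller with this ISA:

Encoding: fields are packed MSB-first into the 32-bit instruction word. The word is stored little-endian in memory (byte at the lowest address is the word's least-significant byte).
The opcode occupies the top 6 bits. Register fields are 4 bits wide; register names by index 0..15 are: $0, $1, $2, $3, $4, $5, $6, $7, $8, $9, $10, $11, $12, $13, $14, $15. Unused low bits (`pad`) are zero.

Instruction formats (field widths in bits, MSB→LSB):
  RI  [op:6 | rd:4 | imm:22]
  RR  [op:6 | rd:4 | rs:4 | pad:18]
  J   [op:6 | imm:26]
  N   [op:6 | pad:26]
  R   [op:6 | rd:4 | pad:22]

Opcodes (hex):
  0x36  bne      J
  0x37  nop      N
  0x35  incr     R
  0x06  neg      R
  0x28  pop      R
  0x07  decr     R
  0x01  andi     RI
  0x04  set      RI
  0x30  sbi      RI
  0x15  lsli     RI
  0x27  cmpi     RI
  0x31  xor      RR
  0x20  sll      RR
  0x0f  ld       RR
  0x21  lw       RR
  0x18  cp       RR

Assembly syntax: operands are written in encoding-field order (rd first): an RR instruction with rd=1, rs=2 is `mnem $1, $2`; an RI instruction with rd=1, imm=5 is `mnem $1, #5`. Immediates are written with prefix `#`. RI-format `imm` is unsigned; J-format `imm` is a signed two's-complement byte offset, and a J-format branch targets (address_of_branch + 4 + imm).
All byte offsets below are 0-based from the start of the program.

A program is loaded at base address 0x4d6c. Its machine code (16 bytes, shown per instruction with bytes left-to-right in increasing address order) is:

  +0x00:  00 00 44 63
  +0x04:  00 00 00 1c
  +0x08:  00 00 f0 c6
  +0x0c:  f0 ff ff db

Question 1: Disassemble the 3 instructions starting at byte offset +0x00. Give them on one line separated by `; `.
[00] 00 00 44 63 → 0x63440000
  opcode bits[31:26]=0x18: cp/RR
  [25:22] rd=13 = $13
  [21:18] rs=1 = $1
[04] 00 00 00 1c → 0x1c000000
  opcode bits[31:26]=0x7: decr/R
  [25:22] rd=0 = $0
[08] 00 00 f0 c6 → 0xc6f00000
  opcode bits[31:26]=0x31: xor/RR
  [25:22] rd=11 = $11
  [21:18] rs=12 = $12

cp $13, $1; decr $0; xor $11, $12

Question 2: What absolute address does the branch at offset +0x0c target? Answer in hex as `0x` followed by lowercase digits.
@+0c  little-endian(f0 ff ff db) = 0xdbfffff0
  op=0xdbfffff0>>26=0x36 ⇒ bne (J)
  imm: (w>>0)&0x3ffffff=0x3fffff0 (s26→-16) → #-16
  target = base 0x4d6c + off 0x0c + 4 + imm -16 = 0x4d6c

0x4d6c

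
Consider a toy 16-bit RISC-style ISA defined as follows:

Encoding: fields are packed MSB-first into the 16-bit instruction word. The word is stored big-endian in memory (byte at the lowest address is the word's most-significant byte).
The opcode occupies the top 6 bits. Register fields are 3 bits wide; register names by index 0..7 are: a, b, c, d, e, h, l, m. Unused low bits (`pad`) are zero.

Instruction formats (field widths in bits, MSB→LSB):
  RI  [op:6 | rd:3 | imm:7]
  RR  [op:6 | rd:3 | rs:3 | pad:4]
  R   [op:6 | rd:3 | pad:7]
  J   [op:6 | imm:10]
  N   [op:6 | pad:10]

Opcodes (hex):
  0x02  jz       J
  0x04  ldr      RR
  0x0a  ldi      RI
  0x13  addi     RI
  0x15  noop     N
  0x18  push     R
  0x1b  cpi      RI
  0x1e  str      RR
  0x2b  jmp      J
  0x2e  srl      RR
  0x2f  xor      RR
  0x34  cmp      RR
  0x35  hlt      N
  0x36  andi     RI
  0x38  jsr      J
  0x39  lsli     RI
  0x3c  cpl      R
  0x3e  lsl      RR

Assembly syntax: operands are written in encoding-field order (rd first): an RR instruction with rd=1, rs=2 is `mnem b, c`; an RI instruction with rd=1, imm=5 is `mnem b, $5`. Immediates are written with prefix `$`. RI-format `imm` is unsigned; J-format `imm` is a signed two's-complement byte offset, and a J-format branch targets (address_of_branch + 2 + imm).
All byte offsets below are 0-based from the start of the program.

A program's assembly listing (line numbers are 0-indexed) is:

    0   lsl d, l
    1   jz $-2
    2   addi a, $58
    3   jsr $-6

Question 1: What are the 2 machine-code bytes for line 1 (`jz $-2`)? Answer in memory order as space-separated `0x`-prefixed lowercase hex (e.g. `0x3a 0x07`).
0x0b 0xfe

L1: jz op=0x2:6|imm=-2:10 ⇒ 0x0bfe ⇒ big 0b fe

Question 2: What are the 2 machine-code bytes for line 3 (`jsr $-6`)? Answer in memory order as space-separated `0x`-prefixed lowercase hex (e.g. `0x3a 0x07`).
L3: jsr op=0x38:6|imm=-6:10 ⇒ 0xe3fa ⇒ big e3 fa

0xe3 0xfa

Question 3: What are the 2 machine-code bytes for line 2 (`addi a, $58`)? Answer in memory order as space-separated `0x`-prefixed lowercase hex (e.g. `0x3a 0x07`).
0x4c 0x3a

2. addi fields op=0x13:6|rd=0:3|imm=58:7 → word 4c3ah → 4c 3a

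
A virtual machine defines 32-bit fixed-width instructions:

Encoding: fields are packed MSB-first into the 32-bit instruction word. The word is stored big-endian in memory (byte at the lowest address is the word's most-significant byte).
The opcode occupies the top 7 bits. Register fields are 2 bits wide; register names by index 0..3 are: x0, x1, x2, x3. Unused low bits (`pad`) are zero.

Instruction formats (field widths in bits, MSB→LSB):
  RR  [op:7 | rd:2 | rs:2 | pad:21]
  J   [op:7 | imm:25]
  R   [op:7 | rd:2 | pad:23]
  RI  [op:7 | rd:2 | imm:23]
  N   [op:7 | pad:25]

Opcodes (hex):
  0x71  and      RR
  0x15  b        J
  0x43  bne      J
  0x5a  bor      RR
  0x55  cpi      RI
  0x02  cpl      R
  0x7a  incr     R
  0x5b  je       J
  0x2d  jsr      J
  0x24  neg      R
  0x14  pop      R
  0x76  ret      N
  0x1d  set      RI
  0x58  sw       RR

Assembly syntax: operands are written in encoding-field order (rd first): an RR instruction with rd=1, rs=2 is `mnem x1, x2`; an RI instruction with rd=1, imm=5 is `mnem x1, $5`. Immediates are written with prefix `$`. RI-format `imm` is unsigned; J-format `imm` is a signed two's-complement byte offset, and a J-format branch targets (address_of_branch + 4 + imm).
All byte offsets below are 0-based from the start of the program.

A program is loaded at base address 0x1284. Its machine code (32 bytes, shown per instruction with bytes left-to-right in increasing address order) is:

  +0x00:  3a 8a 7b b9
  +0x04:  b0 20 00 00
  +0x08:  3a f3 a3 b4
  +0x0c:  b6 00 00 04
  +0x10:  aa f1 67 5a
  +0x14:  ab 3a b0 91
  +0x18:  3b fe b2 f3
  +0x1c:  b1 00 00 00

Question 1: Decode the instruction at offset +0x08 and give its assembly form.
off 0x08: read 3a f3 a3 b4 as big → 0x3af3a3b4
  op=0x3af3a3b4>>25=0x1d ⇒ set (RI)
  [24:23] rd=1 = x1
  [22:0] imm=7578548 = $7578548

set x1, $7578548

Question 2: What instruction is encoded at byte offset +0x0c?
[0c] b6 00 00 04 → 0xb6000004
  opcode bits[31:25]=0x5b: je/J
  imm: (w>>0)&0x1ffffff=0x4 → $4

je $4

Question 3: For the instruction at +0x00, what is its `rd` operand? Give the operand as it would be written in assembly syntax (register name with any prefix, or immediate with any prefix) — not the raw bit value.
x1

@+00  big-endian(3a 8a 7b b9) = 0x3a8a7bb9
  opcode bits[31:25]=0x1d: set/RI
  rd@[24:23]=0x1 ⇒ x1
  imm@[22:0]=0xa7bb9 ⇒ $687033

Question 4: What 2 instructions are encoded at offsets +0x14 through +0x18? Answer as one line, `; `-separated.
cpi x2, $3846289; set x3, $8303347

off 0x14: read ab 3a b0 91 as big → 0xab3ab091
  opcode bits[31:25]=0x55: cpi/RI
  rd: (w>>23)&0x3=0x2 → x2
  imm: (w>>0)&0x7fffff=0x3ab091 → $3846289
off 0x18: read 3b fe b2 f3 as big → 0x3bfeb2f3
  opcode bits[31:25]=0x1d: set/RI
  rd: (w>>23)&0x3=0x3 → x3
  imm: (w>>0)&0x7fffff=0x7eb2f3 → $8303347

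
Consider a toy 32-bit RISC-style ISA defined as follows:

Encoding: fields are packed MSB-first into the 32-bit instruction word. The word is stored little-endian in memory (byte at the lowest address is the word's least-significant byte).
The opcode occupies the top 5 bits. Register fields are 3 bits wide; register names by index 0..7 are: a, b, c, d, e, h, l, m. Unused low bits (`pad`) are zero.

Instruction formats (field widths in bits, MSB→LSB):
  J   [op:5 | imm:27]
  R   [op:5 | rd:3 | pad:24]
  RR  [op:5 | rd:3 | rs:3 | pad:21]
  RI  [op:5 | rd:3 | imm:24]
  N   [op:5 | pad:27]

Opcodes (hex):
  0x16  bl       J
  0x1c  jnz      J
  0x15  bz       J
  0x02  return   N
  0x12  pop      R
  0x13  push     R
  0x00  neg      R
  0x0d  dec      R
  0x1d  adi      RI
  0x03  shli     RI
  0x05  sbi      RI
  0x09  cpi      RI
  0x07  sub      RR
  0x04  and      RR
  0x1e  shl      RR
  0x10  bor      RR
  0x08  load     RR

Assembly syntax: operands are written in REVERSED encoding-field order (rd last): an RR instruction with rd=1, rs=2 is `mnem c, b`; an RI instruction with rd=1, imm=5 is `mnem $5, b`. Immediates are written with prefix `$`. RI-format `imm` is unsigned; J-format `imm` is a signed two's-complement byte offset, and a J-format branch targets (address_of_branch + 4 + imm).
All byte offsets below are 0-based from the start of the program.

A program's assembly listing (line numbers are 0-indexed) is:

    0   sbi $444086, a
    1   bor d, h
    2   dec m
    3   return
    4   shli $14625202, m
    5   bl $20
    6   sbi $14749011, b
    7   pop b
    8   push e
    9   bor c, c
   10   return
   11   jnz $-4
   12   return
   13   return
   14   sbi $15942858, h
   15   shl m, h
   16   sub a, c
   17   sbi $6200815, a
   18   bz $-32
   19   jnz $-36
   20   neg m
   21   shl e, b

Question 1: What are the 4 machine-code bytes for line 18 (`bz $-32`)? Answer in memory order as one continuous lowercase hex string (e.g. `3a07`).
18. bz fields op=0x15:5|imm=-32:27 → word afffffe0h → e0 ff ff af

e0ffffaf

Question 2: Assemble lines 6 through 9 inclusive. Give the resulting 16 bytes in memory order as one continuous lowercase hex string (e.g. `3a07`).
6. sbi fields op=0x5:5|rd=1:3|imm=14749011:24 → word 29e10d53h → 53 0d e1 29
7. pop fields op=0x12:5|rd=1:3|pad=0:24 → word 91000000h → 00 00 00 91
8. push fields op=0x13:5|rd=4:3|pad=0:24 → word 9c000000h → 00 00 00 9c
9. bor fields op=0x10:5|rd=2:3|rs=2:3|pad=0:21 → word 82400000h → 00 00 40 82

530de129000000910000009c00004082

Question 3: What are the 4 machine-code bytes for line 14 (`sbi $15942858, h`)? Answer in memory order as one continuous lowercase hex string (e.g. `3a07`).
ca44f32d

L14: sbi op=0x5:5|rd=5:3|imm=15942858:24 ⇒ 0x2df344ca ⇒ little ca 44 f3 2d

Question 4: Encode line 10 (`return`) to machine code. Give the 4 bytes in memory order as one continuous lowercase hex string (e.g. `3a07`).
line 10 (return): pack op=0x2:5|pad=0:27 = 0x10000000; little→ 00 00 00 10

00000010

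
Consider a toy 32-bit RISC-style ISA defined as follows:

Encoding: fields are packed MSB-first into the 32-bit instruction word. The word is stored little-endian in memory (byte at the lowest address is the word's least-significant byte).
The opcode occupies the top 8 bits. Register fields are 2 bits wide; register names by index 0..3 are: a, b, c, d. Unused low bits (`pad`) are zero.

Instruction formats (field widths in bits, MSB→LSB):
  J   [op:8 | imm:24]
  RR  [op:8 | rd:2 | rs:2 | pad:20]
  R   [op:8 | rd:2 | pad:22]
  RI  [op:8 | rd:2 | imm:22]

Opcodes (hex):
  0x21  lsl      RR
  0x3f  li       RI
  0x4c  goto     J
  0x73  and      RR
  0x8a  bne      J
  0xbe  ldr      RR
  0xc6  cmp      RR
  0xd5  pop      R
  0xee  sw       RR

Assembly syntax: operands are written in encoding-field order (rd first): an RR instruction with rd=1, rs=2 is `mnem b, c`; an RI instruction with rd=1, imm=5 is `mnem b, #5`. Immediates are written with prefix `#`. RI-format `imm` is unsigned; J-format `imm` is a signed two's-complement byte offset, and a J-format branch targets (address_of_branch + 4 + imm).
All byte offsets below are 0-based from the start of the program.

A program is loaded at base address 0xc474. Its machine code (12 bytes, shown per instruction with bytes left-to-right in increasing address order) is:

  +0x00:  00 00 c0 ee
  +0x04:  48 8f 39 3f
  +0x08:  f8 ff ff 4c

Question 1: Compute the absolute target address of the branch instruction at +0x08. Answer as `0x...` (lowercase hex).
+0x08: f8 ff ff 4c ⇒ word 0x4cfffff8 (little)
  op=0x4cfffff8>>24=0x4c ⇒ goto (J)
  imm@[23:0]=0xfffff8 (s24→-8) ⇒ #-8
  target = base 0xc474 + off 0x08 + 4 + imm -8 = 0xc478

0xc478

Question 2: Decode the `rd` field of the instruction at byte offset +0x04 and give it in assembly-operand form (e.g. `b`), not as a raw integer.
a

off 0x04: read 48 8f 39 3f as little → 0x3f398f48
  opcode bits[31:24]=0x3f: li/RI
  rd: (w>>22)&0x3=0x0 → a
  imm: (w>>0)&0x3fffff=0x398f48 → #3772232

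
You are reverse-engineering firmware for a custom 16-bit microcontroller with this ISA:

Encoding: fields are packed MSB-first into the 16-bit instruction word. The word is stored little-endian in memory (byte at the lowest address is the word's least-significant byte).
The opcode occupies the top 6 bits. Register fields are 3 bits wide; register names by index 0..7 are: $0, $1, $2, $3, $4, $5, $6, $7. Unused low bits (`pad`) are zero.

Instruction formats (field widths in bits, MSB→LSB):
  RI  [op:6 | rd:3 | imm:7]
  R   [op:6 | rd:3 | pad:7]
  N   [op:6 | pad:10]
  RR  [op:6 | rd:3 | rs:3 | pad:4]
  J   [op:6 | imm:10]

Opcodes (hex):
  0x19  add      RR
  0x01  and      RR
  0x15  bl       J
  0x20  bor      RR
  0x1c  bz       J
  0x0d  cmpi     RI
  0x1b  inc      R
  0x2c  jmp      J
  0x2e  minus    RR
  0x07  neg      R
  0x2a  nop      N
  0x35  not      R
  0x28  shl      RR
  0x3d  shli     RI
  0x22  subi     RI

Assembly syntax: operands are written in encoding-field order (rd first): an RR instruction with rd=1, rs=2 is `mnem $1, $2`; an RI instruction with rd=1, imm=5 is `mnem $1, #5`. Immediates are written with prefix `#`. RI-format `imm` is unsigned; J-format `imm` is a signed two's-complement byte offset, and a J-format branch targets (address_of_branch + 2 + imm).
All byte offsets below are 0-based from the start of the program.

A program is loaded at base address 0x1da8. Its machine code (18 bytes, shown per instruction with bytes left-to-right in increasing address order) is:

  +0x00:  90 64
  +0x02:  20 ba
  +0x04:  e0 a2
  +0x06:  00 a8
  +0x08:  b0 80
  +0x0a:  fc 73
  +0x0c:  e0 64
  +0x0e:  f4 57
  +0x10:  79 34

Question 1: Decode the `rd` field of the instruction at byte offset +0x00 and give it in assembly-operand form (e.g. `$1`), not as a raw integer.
$1

[00] 90 64 → 0x6490
  op=0x6490>>10=0x19 ⇒ add (RR)
  [9:7] rd=1 = $1
  [6:4] rs=1 = $1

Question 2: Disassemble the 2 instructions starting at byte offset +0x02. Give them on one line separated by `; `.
@+02  little-endian(20 ba) = 0xba20
  op=0xba20>>10=0x2e ⇒ minus (RR)
  rd: (w>>7)&0x7=0x4 → $4
  rs: (w>>4)&0x7=0x2 → $2
@+04  little-endian(e0 a2) = 0xa2e0
  op=0xa2e0>>10=0x28 ⇒ shl (RR)
  rd: (w>>7)&0x7=0x5 → $5
  rs: (w>>4)&0x7=0x6 → $6

minus $4, $2; shl $5, $6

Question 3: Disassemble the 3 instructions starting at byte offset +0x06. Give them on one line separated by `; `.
nop; bor $1, $3; bz #-4

@+06  little-endian(00 a8) = 0xa800
  opcode bits[15:10]=0x2a: nop/N
@+08  little-endian(b0 80) = 0x80b0
  opcode bits[15:10]=0x20: bor/RR
  rd@[9:7]=0x1 ⇒ $1
  rs@[6:4]=0x3 ⇒ $3
@+0a  little-endian(fc 73) = 0x73fc
  opcode bits[15:10]=0x1c: bz/J
  imm@[9:0]=0x3fc (s10→-4) ⇒ #-4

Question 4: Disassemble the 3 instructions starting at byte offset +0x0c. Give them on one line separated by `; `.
add $1, $6; bl #-12; cmpi $0, #121

@+0c  little-endian(e0 64) = 0x64e0
  top 6b → 0x19 → add [RR]
  rd: (w>>7)&0x7=0x1 → $1
  rs: (w>>4)&0x7=0x6 → $6
@+0e  little-endian(f4 57) = 0x57f4
  top 6b → 0x15 → bl [J]
  imm: (w>>0)&0x3ff=0x3f4 (s10→-12) → #-12
@+10  little-endian(79 34) = 0x3479
  top 6b → 0xd → cmpi [RI]
  rd: (w>>7)&0x7=0x0 → $0
  imm: (w>>0)&0x7f=0x79 → #121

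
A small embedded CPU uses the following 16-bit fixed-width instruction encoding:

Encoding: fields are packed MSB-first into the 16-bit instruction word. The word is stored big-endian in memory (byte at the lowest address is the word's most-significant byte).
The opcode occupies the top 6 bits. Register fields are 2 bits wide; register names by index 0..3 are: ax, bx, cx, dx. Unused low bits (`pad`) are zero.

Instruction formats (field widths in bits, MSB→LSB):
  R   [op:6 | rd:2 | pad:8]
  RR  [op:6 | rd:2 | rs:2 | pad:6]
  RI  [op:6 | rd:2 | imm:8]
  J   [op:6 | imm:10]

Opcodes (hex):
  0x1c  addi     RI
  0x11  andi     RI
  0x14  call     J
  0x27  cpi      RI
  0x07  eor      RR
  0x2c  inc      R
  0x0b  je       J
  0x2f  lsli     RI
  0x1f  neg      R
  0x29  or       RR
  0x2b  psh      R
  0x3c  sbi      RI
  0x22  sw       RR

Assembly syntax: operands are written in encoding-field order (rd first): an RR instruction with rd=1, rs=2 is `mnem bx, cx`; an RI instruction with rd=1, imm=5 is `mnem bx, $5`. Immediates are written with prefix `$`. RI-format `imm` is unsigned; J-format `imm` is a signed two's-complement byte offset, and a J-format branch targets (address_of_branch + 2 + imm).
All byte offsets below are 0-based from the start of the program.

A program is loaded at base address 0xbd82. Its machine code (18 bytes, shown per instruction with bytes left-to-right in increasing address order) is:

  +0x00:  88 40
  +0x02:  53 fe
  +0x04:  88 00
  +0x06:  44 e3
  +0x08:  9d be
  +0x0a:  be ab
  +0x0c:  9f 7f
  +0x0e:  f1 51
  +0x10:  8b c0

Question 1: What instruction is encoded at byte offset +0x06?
[06] 44 e3 → 0x44e3
  opcode bits[15:10]=0x11: andi/RI
  rd@[9:8]=0x0 ⇒ ax
  imm@[7:0]=0xe3 ⇒ $227

andi ax, $227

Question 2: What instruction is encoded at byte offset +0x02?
call $-2

[02] 53 fe → 0x53fe
  opcode bits[15:10]=0x14: call/J
  [9:0] imm=1022 (s10→-2) = $-2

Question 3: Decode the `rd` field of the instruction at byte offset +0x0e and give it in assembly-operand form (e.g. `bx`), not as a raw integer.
off 0x0e: read f1 51 as big → 0xf151
  top 6b → 0x3c → sbi [RI]
  [9:8] rd=1 = bx
  [7:0] imm=81 = $81

bx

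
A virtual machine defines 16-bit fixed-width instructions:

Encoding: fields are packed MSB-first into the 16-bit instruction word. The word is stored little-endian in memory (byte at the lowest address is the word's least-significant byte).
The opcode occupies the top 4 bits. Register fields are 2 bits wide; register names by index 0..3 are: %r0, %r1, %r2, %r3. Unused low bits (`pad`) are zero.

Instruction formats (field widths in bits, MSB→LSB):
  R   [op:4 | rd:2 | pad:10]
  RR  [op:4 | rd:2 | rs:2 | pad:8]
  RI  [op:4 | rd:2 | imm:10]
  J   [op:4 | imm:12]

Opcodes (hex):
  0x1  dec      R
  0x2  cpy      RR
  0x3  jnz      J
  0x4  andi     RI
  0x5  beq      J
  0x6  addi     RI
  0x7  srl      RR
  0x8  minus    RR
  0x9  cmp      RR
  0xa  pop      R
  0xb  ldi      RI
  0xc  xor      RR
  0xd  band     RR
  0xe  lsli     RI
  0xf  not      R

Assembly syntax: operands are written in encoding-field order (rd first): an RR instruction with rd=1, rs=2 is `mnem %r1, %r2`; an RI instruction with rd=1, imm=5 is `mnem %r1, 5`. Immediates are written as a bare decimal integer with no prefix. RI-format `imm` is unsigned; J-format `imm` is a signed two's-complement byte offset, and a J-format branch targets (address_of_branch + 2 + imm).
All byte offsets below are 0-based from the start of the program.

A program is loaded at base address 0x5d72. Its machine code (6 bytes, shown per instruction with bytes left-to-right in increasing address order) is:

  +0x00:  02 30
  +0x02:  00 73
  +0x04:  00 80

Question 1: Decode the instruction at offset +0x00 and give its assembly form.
jnz 2

[00] 02 30 → 0x3002
  op=0x3002>>12=0x3 ⇒ jnz (J)
  [11:0] imm=2 = 2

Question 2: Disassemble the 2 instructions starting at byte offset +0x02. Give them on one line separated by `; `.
srl %r0, %r3; minus %r0, %r0

+0x02: 00 73 ⇒ word 0x7300 (little)
  op=0x7300>>12=0x7 ⇒ srl (RR)
  rd@[11:10]=0x0 ⇒ %r0
  rs@[9:8]=0x3 ⇒ %r3
+0x04: 00 80 ⇒ word 0x8000 (little)
  op=0x8000>>12=0x8 ⇒ minus (RR)
  rd@[11:10]=0x0 ⇒ %r0
  rs@[9:8]=0x0 ⇒ %r0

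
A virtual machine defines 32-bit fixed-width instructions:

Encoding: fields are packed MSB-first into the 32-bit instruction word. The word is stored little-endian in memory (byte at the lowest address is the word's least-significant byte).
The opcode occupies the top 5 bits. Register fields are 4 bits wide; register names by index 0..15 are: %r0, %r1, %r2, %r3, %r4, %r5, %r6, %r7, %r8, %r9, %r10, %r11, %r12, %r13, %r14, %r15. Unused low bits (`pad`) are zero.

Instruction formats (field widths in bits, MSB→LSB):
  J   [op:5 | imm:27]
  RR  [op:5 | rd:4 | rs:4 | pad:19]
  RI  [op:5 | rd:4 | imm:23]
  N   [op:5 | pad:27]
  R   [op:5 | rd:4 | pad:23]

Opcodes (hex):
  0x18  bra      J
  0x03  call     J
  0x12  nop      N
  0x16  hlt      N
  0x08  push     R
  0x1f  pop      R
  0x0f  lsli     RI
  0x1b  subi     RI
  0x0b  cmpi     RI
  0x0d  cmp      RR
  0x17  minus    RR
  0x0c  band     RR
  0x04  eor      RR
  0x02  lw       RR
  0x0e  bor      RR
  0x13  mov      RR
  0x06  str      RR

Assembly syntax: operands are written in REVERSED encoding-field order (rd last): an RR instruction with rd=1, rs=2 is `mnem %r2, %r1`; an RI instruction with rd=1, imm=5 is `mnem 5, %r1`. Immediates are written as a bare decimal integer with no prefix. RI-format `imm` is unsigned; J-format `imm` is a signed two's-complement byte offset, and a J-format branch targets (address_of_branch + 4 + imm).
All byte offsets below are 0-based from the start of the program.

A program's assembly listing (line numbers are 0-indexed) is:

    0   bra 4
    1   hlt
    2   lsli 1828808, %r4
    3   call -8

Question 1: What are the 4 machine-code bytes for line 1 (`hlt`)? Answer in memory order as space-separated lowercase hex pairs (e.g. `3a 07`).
L1: hlt op=0x16:5|pad=0:27 ⇒ 0xb0000000 ⇒ little 00 00 00 b0

00 00 00 b0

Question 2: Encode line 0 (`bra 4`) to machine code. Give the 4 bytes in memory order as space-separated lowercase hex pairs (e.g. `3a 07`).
04 00 00 c0

line 0 (bra): pack op=0x18:5|imm=4:27 = 0xc0000004; little→ 04 00 00 c0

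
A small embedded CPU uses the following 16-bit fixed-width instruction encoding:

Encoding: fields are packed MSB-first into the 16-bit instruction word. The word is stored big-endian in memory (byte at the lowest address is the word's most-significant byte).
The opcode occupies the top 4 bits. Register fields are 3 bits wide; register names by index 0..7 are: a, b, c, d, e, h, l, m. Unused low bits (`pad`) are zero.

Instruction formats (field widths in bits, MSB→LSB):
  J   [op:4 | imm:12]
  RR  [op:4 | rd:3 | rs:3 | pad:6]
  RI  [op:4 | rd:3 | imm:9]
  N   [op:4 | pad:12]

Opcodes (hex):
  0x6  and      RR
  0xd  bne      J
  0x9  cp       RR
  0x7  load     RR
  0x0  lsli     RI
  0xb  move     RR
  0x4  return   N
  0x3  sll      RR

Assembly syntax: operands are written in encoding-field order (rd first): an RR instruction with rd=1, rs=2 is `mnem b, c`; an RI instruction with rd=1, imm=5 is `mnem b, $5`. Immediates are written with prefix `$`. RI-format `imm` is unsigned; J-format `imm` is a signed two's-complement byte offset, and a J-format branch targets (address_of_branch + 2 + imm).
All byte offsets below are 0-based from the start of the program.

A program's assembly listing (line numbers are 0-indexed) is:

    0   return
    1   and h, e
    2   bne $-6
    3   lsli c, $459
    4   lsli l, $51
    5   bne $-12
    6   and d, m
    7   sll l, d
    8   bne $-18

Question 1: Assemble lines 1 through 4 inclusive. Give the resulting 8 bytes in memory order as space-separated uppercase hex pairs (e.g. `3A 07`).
6B 00 DF FA 05 CB 0C 33

1. and fields op=0x6:4|rd=5:3|rs=4:3|pad=0:6 → word 6b00h → 6b 00
2. bne fields op=0xd:4|imm=-6:12 → word dffah → df fa
3. lsli fields op=0x0:4|rd=2:3|imm=459:9 → word 05cbh → 05 cb
4. lsli fields op=0x0:4|rd=6:3|imm=51:9 → word 0c33h → 0c 33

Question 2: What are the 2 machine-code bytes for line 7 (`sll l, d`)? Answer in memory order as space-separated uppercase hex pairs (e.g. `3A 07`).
7. sll fields op=0x3:4|rd=6:3|rs=3:3|pad=0:6 → word 3cc0h → 3c c0

3C C0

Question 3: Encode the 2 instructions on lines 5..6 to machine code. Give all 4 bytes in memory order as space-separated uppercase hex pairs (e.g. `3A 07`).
DF F4 67 C0

5. bne fields op=0xd:4|imm=-12:12 → word dff4h → df f4
6. and fields op=0x6:4|rd=3:3|rs=7:3|pad=0:6 → word 67c0h → 67 c0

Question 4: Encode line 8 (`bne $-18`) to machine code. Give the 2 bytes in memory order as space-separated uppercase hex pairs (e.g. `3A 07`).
line 8 (bne): pack op=0xd:4|imm=-18:12 = 0xdfee; big→ df ee

DF EE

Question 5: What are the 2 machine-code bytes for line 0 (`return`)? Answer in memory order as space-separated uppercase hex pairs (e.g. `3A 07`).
40 00

L0: return op=0x4:4|pad=0:12 ⇒ 0x4000 ⇒ big 40 00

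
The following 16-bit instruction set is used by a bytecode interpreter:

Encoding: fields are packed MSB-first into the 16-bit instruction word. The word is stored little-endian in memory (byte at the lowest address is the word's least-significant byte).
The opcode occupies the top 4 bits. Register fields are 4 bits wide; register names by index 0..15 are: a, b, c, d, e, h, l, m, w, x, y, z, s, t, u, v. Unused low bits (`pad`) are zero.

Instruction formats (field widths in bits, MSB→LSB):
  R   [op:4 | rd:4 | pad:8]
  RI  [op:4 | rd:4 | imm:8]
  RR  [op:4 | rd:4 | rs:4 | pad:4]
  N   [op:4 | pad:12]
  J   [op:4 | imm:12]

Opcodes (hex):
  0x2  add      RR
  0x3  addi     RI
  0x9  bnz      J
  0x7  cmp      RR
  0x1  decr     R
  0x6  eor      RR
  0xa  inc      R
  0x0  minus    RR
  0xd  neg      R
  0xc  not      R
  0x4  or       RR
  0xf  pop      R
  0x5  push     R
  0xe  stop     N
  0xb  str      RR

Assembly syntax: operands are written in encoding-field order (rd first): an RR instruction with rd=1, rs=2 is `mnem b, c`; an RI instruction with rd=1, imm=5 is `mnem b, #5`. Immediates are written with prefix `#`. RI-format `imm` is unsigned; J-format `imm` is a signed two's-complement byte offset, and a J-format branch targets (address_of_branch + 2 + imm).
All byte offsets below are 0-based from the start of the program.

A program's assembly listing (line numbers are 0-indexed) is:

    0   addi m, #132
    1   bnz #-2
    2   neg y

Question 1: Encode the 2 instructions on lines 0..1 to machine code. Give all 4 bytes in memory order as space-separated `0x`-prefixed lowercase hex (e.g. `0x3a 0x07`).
0x84 0x37 0xfe 0x9f

L0: addi op=0x3:4|rd=7:4|imm=132:8 ⇒ 0x3784 ⇒ little 84 37
L1: bnz op=0x9:4|imm=-2:12 ⇒ 0x9ffe ⇒ little fe 9f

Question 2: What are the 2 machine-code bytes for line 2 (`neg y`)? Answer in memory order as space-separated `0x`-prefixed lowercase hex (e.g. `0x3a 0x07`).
0x00 0xda

L2: neg op=0xd:4|rd=10:4|pad=0:8 ⇒ 0xda00 ⇒ little 00 da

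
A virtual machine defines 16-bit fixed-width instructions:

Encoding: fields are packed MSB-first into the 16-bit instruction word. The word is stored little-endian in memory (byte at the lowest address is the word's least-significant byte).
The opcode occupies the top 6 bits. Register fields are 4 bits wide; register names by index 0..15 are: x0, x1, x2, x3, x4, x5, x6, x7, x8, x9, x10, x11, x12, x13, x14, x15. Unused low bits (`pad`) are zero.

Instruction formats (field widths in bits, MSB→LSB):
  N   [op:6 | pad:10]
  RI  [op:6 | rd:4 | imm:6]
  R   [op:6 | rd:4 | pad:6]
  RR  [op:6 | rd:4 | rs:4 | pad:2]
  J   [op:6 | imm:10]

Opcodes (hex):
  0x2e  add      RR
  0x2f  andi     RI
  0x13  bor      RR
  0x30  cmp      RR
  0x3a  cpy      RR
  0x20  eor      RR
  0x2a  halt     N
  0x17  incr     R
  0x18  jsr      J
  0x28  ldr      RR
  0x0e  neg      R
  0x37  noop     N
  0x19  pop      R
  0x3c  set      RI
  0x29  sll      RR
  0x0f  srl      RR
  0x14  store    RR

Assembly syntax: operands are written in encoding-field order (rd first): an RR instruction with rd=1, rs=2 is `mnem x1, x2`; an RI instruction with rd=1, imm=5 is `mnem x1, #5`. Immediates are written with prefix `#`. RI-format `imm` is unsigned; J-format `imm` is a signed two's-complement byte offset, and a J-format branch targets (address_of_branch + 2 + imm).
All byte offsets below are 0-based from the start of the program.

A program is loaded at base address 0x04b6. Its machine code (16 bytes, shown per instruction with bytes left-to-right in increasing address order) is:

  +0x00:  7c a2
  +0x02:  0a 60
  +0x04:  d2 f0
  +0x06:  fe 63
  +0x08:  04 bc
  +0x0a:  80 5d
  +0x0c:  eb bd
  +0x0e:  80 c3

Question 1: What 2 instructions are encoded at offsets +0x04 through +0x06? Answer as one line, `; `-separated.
set x3, #18; jsr #-2

off 0x04: read d2 f0 as little → 0xf0d2
  top 6b → 0x3c → set [RI]
  rd: (w>>6)&0xf=0x3 → x3
  imm: (w>>0)&0x3f=0x12 → #18
off 0x06: read fe 63 as little → 0x63fe
  top 6b → 0x18 → jsr [J]
  imm: (w>>0)&0x3ff=0x3fe (s10→-2) → #-2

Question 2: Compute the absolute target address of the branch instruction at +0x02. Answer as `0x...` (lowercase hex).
0x04c4

off 0x02: read 0a 60 as little → 0x600a
  top 6b → 0x18 → jsr [J]
  imm: (w>>0)&0x3ff=0xa → #10
  target = base 0x04b6 + off 0x02 + 2 + imm 10 = 0x04c4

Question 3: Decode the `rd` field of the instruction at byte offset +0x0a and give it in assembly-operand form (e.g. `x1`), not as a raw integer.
x6

+0x0a: 80 5d ⇒ word 0x5d80 (little)
  op=0x5d80>>10=0x17 ⇒ incr (R)
  [9:6] rd=6 = x6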